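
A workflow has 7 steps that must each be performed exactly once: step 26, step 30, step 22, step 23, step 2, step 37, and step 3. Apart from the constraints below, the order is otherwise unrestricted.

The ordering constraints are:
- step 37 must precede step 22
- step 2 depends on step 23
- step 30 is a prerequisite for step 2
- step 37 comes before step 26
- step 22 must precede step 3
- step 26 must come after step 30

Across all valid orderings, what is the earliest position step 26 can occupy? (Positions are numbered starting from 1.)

3

Working backwards through the constraints from step 26, its full set of required predecessors is step 30, step 37 — 2 of them.
So at minimum 2 steps come before step 26, putting step 26 no earlier than position 3. That position is achievable by scheduling exactly those predecessors first.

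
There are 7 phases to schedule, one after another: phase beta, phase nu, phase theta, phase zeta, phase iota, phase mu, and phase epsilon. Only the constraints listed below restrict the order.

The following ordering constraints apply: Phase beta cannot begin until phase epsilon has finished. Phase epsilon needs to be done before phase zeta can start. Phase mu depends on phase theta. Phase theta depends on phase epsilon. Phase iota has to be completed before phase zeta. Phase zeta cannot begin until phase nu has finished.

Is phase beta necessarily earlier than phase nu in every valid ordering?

Phase beta and phase nu are not related by any chain of constraints.
A valid ordering placing phase nu before phase beta exists, so the answer is no.

No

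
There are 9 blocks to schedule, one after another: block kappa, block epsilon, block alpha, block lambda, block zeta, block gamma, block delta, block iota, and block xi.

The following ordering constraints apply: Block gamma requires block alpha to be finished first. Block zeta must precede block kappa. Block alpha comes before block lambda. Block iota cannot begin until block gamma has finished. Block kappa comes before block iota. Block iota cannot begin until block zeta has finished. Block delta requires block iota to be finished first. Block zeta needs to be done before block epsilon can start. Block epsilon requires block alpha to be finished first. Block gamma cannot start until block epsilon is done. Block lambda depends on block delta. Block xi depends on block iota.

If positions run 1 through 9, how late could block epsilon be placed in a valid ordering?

4

Following every chain forward from block epsilon, the blocks that must come later are block lambda, block gamma, block delta, block iota, block xi — 5 of them.
With 5 mandatory successors out of 9 blocks total, the latest slot for block epsilon is 9−5 = 4, and it's reachable by doing all non-successors before block epsilon.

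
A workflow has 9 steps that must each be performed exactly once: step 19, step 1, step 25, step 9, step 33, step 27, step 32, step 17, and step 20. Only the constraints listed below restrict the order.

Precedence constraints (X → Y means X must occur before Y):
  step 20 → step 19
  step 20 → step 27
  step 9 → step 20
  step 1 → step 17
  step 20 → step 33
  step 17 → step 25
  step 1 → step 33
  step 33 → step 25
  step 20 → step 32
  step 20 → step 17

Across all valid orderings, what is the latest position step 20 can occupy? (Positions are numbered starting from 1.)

3

Every step that must follow step 20 has to come after it. Tracing all chains starting from step 20, those steps are: step 19, step 25, step 33, step 27, step 32, step 17 — 6 in total.
So at least 6 steps follow step 20, putting step 20 no later than position 3. That position is achievable by scheduling everything else first.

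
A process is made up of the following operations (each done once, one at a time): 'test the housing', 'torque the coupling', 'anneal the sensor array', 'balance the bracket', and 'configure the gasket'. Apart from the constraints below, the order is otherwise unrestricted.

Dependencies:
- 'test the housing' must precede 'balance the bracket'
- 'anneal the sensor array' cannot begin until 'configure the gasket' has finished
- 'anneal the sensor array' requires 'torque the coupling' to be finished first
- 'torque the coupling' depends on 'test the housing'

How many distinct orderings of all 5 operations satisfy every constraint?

11

The operations with no prerequisites are 'test the housing', 'configure the gasket'; any of them can be placed first.
Systematically extending each partial ordering one operation at a time and counting, there are 11 complete orderings.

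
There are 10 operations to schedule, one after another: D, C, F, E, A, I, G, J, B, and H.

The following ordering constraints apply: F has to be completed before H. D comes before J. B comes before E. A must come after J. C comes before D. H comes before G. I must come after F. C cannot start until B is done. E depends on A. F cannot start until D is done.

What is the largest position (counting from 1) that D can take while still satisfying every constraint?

The operations that are forced after D, directly or by a chain of constraints, are F, E, A, I, G, J, H. That's 7 operations.
With 7 mandatory successors out of 10 operations total, the latest slot for D is 10−7 = 3, and it's reachable by doing all non-successors before D.

3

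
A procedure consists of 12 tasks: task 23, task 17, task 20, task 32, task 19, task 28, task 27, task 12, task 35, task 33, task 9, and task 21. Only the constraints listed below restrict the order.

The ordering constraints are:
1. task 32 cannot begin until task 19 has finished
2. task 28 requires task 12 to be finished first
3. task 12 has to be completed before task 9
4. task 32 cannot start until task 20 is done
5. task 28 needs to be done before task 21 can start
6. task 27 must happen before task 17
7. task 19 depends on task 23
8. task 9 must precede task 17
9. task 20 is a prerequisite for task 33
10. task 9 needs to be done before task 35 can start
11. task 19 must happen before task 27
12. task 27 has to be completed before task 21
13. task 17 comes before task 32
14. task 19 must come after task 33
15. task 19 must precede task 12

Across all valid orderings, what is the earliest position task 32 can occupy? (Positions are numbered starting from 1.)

Every task that must precede task 32 has to come before it. Tracing all chains that end at task 32, those tasks are: task 23, task 17, task 20, task 19, task 27, task 12, task 33, task 9 — 8 in total.
So at minimum 8 tasks come before task 32, putting task 32 no earlier than position 9. That position is achievable by scheduling exactly those predecessors first.

9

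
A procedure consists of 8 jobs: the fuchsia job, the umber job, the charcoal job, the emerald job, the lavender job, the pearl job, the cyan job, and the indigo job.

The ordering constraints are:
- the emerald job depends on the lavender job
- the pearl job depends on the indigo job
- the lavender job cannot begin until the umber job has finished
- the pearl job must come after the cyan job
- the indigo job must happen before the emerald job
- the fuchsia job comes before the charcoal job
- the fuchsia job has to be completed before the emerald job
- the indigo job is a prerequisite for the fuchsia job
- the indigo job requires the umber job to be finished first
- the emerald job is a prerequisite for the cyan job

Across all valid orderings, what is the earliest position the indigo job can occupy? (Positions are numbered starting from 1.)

2

The only job forced before the indigo job (directly or transitively) is the umber job.
So at minimum 1 job comes before the indigo job, putting the indigo job no earlier than position 2. That position is achievable by scheduling exactly that predecessor first.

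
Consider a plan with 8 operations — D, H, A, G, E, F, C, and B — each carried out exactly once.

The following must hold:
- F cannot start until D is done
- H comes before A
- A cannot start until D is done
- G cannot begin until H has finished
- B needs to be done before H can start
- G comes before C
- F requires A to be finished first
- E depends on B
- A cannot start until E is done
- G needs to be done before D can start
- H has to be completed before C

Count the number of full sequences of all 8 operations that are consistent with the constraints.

Only B has no prerequisites, so it must go first.
Counting all ways to extend the partial order to a total order gives 18.

18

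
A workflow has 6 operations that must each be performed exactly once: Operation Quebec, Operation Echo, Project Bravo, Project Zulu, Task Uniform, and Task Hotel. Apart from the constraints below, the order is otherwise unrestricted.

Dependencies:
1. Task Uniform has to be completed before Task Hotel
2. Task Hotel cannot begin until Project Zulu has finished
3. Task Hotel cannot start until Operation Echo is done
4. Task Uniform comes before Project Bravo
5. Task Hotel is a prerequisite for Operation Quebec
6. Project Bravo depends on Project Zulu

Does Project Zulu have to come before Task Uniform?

No

Nothing in the constraints links Project Zulu and Task Uniform; they are unordered relative to each other.
So Project Zulu can come before Task Uniform or after — it is not forced.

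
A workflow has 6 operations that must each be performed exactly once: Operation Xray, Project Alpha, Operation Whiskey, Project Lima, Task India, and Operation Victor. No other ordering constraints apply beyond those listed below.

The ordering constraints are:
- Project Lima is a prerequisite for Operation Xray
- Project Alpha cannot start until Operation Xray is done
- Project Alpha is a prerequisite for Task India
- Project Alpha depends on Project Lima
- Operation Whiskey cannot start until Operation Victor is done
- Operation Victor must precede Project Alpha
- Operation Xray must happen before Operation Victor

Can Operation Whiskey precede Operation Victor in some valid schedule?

There is a dependency chain Operation Victor → Operation Whiskey, so Operation Whiskey always comes after Operation Victor.
Hence Operation Whiskey can never be scheduled before Operation Victor.

No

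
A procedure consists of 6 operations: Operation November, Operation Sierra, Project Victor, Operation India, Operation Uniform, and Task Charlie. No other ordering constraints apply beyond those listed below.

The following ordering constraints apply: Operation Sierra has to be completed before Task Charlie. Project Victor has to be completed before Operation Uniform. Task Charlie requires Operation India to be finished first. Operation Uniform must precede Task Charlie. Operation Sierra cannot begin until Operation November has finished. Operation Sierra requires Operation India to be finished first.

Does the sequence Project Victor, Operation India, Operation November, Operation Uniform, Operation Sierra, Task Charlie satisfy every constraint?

Every stated constraint is respected: Operation India sits at position 2, ahead of Task Charlie at position 6, and each of the other listed pairs likewise has the predecessor earlier in the sequence.

Yes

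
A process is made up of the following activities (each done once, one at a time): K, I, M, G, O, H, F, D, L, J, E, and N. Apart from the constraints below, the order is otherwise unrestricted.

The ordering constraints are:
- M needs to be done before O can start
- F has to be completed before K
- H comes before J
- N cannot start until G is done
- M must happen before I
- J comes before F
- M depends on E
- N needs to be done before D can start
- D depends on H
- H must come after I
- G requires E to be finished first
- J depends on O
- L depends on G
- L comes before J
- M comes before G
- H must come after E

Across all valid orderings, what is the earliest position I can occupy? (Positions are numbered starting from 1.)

The activities that are forced before I, directly or transitively, are M, E. That's 2 activities.
With 2 mandatory predecessors, the earliest I can sit is position 2+1 = 3, and placing just those 2 first achieves it.

3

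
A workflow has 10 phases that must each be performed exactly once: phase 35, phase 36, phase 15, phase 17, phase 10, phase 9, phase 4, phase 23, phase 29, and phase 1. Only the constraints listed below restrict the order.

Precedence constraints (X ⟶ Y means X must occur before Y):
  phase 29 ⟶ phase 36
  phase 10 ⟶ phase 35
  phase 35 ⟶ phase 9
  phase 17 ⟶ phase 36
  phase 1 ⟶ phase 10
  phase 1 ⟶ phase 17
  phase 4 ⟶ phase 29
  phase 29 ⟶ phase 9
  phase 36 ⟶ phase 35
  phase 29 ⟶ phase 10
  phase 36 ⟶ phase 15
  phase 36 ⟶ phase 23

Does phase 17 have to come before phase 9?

Following the dependencies: phase 17 → phase 36 → phase 35 → phase 9.
So phase 17 must precede phase 9 in any valid ordering.

Yes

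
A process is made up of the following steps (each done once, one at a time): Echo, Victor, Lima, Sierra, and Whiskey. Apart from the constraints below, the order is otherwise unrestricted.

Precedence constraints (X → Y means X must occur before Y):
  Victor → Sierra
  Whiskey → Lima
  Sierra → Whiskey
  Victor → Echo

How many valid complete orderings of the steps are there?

Victor is the only step with nothing required before it, so every ordering starts there.
Enumerating by repeatedly choosing an available step (one whose prerequisites are all placed) gives 4 distinct complete orderings.

4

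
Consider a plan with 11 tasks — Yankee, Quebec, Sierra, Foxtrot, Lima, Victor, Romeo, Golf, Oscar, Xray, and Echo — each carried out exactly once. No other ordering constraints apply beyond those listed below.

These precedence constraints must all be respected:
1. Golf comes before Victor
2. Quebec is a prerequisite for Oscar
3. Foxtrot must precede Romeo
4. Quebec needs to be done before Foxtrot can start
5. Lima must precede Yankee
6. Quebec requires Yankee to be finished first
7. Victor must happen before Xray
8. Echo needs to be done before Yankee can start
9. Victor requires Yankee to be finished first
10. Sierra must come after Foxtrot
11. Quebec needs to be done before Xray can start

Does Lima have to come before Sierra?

Yes

Chaining the stated constraints: Lima → Yankee → Quebec → Foxtrot → Sierra.
Hence Lima necessarily comes before Sierra.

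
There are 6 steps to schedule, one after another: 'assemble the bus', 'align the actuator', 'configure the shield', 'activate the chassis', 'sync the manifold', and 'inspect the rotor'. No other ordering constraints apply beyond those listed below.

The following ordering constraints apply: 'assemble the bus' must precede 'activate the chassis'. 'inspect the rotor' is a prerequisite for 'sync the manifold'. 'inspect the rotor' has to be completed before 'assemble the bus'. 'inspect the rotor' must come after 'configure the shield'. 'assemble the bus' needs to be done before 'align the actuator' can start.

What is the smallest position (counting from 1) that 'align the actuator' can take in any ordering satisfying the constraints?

4

Every step that must precede 'align the actuator' has to come before it. Tracing all chains that end at 'align the actuator', those steps are: 'assemble the bus', 'configure the shield', 'inspect the rotor' — 3 in total.
So at minimum 3 steps come before 'align the actuator', putting 'align the actuator' no earlier than position 4. That position is achievable by scheduling exactly those predecessors first.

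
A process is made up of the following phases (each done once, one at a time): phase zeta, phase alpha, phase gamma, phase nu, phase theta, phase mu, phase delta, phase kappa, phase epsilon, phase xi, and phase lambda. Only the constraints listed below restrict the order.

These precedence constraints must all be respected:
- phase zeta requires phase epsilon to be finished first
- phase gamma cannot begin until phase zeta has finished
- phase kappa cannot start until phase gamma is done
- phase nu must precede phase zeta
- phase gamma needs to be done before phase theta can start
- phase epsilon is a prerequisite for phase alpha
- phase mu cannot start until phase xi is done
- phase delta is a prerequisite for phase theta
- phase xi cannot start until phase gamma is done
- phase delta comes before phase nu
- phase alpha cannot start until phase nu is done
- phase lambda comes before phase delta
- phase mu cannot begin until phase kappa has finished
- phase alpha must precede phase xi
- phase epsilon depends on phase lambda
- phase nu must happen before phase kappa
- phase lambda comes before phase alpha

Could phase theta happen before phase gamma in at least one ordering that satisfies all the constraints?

No

The constraints give a chain phase gamma → phase theta, which forces phase gamma before phase theta.
So no valid ordering can have phase theta before phase gamma.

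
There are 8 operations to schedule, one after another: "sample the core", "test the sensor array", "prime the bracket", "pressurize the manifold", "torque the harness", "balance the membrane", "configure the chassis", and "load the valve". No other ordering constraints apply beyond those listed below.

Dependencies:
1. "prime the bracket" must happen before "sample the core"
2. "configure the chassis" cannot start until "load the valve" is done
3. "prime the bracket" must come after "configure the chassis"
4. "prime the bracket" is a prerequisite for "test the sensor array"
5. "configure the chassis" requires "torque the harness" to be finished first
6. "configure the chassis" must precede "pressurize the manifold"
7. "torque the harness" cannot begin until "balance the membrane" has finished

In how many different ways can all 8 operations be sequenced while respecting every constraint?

24

2 operations have no prerequisites ("balance the membrane", "load the valve"), so any of them could come first.
Counting all ways to extend the partial order to a total order gives 24.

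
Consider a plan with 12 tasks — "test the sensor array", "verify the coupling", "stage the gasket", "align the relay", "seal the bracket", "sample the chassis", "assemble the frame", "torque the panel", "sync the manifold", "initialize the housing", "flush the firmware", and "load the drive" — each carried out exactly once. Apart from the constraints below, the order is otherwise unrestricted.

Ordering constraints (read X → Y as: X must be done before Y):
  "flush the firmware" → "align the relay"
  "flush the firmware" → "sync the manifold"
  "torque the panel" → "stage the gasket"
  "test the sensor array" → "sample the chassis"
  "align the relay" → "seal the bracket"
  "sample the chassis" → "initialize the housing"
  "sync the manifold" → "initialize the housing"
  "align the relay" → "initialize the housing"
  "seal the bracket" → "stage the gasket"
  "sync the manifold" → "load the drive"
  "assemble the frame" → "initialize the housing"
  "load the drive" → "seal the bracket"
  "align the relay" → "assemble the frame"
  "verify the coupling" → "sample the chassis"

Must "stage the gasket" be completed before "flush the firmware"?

No

The constraints actually force "flush the firmware" before "stage the gasket" (via "flush the firmware" → "align the relay" → "seal the bracket" → "stage the gasket"), not the other way around.
So "stage the gasket" never precedes "flush the firmware".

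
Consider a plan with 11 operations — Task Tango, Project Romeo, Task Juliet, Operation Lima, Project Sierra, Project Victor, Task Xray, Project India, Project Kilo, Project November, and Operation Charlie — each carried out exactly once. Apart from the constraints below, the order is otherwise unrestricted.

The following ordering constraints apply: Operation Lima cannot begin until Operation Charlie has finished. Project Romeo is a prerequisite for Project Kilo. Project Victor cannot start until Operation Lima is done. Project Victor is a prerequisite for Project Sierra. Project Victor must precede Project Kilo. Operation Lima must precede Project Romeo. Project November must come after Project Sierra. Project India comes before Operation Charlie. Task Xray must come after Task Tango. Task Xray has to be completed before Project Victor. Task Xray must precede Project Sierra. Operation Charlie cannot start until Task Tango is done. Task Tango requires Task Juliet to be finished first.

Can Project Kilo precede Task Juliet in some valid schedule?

No

There is a dependency chain Task Juliet → Task Tango → Task Xray → Project Victor → Project Kilo, so Project Kilo always comes after Task Juliet.
So no valid ordering can have Project Kilo before Task Juliet.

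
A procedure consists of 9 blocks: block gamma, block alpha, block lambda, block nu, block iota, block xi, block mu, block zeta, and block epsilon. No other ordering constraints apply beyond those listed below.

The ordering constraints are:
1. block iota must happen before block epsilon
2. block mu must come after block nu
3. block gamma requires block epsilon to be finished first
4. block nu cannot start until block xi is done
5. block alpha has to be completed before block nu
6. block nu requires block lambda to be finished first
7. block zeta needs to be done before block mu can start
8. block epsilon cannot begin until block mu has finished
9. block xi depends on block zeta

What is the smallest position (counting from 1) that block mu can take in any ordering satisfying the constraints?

Working backwards through the constraints from block mu, its full set of required predecessors is block alpha, block lambda, block nu, block xi, block zeta — 5 of them.
With 5 mandatory predecessors, the earliest block mu can sit is position 5+1 = 6, and placing just those 5 first achieves it.

6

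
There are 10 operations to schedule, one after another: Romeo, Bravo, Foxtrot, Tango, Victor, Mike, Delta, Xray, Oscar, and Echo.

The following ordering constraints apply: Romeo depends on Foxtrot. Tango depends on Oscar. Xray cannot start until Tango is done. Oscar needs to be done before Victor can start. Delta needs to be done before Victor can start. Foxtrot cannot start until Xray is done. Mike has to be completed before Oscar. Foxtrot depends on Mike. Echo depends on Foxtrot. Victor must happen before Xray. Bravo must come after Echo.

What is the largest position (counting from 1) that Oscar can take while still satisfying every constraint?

3

Every operation that must follow Oscar has to come after it. Tracing all chains starting from Oscar, those operations are: Romeo, Bravo, Foxtrot, Tango, Victor, Xray, Echo — 7 in total.
With 7 mandatory successors out of 10 operations total, the latest slot for Oscar is 10−7 = 3, and it's reachable by doing all non-successors before Oscar.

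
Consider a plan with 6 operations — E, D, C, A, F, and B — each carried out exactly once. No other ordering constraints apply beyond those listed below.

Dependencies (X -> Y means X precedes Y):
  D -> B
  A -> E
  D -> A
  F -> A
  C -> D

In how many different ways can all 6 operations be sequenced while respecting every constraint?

The operations with no prerequisites are C, F; any of them can be placed first.
Systematically extending each partial ordering one operation at a time and counting, there are 10 complete orderings.

10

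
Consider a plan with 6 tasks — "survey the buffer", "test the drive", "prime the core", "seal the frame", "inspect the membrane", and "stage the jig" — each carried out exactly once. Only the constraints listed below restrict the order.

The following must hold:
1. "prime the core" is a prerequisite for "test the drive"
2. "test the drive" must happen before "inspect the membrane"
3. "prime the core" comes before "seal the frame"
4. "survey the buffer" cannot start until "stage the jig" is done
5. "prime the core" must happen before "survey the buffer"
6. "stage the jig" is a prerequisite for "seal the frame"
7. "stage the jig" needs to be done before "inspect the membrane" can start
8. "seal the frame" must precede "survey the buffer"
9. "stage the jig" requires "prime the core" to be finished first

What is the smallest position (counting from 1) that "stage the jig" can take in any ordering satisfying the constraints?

2

The only task forced before "stage the jig" (directly or transitively) is "prime the core".
So at minimum 1 task comes before "stage the jig", putting "stage the jig" no earlier than position 2. That position is achievable by scheduling exactly that predecessor first.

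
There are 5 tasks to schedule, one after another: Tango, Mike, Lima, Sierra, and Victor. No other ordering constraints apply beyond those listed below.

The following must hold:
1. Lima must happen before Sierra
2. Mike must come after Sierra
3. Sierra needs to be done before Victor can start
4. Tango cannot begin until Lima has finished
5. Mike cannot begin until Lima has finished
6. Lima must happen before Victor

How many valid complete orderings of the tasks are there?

8

Lima is the only task with nothing required before it, so every ordering starts there.
Counting all ways to extend the partial order to a total order gives 8.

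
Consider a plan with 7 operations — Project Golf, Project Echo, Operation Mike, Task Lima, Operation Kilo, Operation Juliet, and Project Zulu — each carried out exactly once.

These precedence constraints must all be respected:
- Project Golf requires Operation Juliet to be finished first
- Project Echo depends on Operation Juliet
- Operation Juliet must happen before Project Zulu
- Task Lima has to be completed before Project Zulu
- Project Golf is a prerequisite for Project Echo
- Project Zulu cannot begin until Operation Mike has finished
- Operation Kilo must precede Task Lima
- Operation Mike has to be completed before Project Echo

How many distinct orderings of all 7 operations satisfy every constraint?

87

3 operations have no prerequisites (Operation Mike, Operation Kilo, Operation Juliet), so any of them could come first.
Systematically extending each partial ordering one operation at a time and counting, there are 87 complete orderings.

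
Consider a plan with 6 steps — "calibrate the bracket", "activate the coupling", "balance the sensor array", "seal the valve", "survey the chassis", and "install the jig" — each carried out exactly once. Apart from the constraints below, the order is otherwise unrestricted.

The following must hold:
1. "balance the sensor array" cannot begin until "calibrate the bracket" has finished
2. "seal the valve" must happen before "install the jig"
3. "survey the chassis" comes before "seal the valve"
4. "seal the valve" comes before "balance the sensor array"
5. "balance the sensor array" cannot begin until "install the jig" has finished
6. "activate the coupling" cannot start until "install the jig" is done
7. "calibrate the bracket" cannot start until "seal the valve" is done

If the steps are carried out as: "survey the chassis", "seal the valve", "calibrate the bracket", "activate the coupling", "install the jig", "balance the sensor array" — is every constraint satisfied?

The sequence places "activate the coupling" ahead of "install the jig".
That contradicts the constraint that "install the jig" must precede "activate the coupling".

No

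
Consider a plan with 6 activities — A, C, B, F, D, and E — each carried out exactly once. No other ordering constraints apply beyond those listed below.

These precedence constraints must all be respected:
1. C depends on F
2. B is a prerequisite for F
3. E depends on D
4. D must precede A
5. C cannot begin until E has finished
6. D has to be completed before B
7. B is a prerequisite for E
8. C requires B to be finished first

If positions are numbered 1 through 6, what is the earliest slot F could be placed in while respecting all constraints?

Every activity that must precede F has to come before it. Tracing all chains that end at F, those activities are: B, D — 2 in total.
With 2 mandatory predecessors, the earliest F can sit is position 2+1 = 3, and placing just those 2 first achieves it.

3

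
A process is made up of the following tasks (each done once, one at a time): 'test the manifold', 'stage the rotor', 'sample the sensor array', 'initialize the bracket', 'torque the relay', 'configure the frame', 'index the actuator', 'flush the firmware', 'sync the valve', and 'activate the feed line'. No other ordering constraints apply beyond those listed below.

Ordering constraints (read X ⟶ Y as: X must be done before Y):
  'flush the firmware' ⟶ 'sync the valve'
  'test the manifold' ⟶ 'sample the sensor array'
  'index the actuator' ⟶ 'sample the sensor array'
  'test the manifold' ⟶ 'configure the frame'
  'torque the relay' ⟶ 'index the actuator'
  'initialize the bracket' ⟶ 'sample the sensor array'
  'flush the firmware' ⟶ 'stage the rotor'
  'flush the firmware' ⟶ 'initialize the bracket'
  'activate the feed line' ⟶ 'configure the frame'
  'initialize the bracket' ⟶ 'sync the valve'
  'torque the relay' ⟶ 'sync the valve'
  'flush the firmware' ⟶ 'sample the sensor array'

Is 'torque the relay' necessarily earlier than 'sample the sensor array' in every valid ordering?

Yes

Following the dependencies: 'torque the relay' → 'index the actuator' → 'sample the sensor array'.
That forces 'torque the relay' before 'sample the sensor array' in every valid schedule.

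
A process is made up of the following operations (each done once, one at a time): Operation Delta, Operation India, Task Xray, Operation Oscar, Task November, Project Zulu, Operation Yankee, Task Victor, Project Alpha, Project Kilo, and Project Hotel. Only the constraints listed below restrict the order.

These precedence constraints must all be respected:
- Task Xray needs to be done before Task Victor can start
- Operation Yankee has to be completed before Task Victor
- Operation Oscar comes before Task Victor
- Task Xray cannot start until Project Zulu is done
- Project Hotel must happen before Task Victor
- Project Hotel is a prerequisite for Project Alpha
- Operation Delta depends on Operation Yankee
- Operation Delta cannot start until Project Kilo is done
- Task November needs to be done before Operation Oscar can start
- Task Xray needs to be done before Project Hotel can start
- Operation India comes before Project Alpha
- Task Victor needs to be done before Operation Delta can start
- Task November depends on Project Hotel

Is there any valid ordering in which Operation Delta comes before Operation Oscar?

No

There is a dependency chain Operation Oscar → Task Victor → Operation Delta, so Operation Delta always comes after Operation Oscar.
So no valid ordering can have Operation Delta before Operation Oscar.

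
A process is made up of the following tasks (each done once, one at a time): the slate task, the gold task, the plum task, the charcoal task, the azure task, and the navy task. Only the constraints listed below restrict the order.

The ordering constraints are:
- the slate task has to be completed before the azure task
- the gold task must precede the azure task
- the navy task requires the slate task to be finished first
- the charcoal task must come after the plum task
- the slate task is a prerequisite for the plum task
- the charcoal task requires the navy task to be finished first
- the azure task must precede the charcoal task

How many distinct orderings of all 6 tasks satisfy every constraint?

18

The tasks with no prerequisites are the slate task, the gold task; any of them can be placed first.
Systematically extending each partial ordering one task at a time and counting, there are 18 complete orderings.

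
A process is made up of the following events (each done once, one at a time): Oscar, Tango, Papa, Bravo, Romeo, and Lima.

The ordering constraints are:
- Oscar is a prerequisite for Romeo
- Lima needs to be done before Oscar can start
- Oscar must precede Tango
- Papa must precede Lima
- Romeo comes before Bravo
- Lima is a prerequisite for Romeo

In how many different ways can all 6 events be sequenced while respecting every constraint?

Only Papa has no prerequisites, so it must go first.
Counting all ways to extend the partial order to a total order gives 3.

3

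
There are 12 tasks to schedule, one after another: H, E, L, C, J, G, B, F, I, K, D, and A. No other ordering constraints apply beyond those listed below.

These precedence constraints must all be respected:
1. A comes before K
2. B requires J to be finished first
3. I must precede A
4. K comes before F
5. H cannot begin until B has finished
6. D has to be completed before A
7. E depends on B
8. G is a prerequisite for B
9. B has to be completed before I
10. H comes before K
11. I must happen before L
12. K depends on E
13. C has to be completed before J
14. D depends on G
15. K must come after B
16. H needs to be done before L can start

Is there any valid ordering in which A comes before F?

Yes

The constraints force A before F, so yes — every valid ordering has A earlier.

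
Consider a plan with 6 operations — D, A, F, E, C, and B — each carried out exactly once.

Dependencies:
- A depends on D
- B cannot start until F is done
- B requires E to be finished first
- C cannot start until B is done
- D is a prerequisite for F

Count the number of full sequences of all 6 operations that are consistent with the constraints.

14

The operations with no prerequisites are D, E; any of them can be placed first.
Enumerating by repeatedly choosing an available operation (one whose prerequisites are all placed) gives 14 distinct complete orderings.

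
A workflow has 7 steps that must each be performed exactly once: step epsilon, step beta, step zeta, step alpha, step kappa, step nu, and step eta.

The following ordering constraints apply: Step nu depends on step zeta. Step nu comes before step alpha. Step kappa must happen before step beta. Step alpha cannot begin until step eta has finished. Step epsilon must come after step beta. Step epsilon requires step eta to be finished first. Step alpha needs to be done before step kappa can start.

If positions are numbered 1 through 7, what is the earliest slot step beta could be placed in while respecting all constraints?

The steps that are forced before step beta, directly or transitively, are step zeta, step alpha, step kappa, step nu, step eta. That's 5 steps.
So at minimum 5 steps come before step beta, putting step beta no earlier than position 6. That position is achievable by scheduling exactly those predecessors first.

6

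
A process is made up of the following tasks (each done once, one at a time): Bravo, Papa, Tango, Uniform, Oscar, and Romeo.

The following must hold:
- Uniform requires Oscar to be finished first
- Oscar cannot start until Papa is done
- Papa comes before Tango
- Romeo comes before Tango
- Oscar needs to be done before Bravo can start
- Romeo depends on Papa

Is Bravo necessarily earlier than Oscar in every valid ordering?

No

In fact the dependencies run the other way: Oscar → Bravo.
So Bravo does not have to come before Oscar — it cannot.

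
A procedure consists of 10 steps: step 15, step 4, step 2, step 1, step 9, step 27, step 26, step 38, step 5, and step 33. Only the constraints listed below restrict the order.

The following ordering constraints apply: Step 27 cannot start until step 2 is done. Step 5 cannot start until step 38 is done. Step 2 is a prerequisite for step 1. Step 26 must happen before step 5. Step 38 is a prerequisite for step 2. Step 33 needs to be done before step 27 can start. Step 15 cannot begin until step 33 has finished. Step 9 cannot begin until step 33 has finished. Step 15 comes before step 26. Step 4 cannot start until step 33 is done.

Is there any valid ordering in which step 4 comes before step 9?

Yes

No chain of constraints runs from step 9 to step 4, so step 9 is not required to come first.
So a valid ordering placing step 4 earlier than step 9 exists.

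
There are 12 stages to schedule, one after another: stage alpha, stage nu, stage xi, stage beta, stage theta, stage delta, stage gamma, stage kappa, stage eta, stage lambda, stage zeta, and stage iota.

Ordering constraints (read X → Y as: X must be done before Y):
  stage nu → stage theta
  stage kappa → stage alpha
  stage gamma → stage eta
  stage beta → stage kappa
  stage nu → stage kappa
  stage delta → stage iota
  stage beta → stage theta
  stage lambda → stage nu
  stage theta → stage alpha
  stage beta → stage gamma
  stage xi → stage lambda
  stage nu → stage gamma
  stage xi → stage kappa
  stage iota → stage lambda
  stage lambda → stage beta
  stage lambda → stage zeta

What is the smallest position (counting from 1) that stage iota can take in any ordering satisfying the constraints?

2

Working backwards through the constraints from stage iota, its only required predecessor is stage delta.
So at minimum 1 stage comes before stage iota, putting stage iota no earlier than position 2. That position is achievable by scheduling exactly that predecessor first.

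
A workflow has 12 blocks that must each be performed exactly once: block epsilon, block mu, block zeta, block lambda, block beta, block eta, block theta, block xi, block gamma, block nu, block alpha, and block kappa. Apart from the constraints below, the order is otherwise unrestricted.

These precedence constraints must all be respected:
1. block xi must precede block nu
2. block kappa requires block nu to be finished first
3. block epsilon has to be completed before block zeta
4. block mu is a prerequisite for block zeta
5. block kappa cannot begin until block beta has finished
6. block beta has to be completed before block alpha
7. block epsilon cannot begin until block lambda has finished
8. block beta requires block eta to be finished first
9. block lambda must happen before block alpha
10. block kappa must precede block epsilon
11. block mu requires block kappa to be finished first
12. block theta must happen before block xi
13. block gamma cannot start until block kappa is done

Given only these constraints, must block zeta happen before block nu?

No

The constraints actually force block nu before block zeta (via block nu → block kappa → block mu → block zeta), not the other way around.
So block zeta never precedes block nu.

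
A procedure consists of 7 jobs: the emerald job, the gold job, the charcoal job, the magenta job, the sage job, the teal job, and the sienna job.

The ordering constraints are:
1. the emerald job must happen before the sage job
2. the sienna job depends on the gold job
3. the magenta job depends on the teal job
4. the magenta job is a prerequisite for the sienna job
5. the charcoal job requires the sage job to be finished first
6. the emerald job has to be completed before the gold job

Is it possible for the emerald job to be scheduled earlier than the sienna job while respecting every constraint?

Yes

The emerald job is actually forced before the sienna job by the constraints, so certainly some valid ordering has the emerald job first.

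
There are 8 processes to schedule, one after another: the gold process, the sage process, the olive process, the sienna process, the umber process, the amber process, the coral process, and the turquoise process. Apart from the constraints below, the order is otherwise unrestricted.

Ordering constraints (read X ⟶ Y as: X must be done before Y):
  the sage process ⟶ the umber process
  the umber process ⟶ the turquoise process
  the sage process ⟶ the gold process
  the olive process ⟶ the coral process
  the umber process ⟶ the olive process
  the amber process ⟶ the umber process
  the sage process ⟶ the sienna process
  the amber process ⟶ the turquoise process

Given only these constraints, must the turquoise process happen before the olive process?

No

No chain of constraints connects the turquoise process to the olive process in either direction.
So the turquoise process can come before the olive process or after — it is not forced.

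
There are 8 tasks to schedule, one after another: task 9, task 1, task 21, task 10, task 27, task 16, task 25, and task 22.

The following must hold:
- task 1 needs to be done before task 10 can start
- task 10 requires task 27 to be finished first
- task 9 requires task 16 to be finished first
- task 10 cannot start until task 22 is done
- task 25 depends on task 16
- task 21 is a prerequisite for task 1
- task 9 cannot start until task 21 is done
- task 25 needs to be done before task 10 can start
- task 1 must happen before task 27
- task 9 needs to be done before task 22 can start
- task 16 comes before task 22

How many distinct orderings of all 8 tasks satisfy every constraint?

81

The tasks with no prerequisites are task 21, task 16; any of them can be placed first.
Enumerating by repeatedly choosing an available task (one whose prerequisites are all placed) gives 81 distinct complete orderings.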